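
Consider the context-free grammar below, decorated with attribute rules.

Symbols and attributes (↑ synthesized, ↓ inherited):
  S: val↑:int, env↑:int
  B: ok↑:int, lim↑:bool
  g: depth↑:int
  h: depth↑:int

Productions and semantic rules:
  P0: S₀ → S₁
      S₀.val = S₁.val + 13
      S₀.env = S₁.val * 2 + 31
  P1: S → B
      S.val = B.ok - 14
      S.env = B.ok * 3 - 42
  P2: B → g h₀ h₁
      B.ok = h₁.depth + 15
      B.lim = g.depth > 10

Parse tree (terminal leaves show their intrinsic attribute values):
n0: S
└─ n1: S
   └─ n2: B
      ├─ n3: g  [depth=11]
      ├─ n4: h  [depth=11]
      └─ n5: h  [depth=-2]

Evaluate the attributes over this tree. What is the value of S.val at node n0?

1. n3.depth = 11  [terminal]
2. n4.depth = 11  [terminal]
3. n5.depth = -2  [terminal]
4. n2.ok = 13  [h₁.depth + 15]
5. n2.lim = true  [g.depth > 10]
6. n1.val = -1  [B.ok - 14]
7. n1.env = -3  [B.ok * 3 - 42]
8. n0.val = 12  [S₁.val + 13]
9. n0.env = 29  [S₁.val * 2 + 31]

12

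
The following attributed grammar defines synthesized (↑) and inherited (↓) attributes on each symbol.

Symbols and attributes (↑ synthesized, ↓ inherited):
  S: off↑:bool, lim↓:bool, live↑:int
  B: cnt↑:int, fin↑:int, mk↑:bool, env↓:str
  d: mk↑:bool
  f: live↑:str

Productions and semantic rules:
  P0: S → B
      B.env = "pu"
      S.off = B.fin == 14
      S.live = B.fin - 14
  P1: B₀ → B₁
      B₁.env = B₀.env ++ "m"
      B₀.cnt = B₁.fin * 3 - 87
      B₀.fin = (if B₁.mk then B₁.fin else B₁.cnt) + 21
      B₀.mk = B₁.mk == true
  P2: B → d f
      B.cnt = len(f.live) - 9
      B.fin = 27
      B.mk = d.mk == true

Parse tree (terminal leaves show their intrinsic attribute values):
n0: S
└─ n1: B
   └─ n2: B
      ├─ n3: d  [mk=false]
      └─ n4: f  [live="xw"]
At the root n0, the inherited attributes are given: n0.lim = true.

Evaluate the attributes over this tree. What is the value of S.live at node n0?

0

1. n0.lim = true  [given at root]
2. n1.env = "pu"  ["pu"]
3. n2.env = "pum"  [B₀.env ++ "m"]
4. n3.mk = false  [terminal]
5. n4.live = "xw"  [terminal]
6. n2.cnt = -7  [len(f.live) - 9]
7. n2.fin = 27  [27]
8. n2.mk = false  [d.mk == true]
9. n1.cnt = -6  [B₁.fin * 3 - 87]
10. n1.fin = 14  [(if B₁.mk then B₁.fin else B₁.cnt) + 21]
11. n1.mk = false  [B₁.mk == true]
12. n0.off = true  [B.fin == 14]
13. n0.live = 0  [B.fin - 14]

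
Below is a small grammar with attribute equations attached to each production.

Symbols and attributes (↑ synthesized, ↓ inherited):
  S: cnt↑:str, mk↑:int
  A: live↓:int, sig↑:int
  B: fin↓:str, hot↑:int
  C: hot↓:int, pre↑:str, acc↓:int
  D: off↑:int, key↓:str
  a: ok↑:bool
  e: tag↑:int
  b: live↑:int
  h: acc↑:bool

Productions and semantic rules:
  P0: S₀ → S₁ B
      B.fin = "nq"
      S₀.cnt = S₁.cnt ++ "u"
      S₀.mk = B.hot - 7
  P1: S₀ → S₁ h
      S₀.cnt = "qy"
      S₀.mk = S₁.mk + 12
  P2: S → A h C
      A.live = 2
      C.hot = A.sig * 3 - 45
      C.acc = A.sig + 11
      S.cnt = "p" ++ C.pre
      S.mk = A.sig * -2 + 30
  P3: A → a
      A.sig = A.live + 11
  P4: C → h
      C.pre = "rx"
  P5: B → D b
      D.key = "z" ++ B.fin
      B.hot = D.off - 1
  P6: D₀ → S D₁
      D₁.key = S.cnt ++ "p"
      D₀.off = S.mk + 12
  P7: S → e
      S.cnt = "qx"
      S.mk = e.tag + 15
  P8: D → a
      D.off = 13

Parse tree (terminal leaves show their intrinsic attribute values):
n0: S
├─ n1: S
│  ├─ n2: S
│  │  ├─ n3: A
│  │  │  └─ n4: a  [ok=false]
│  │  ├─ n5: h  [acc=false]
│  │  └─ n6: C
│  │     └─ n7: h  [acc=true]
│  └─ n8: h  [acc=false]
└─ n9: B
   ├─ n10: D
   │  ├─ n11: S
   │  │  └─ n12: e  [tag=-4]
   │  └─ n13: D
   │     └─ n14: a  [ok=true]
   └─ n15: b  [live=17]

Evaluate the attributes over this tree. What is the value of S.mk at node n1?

16

1. n3.live = 2  [2]
2. n4.ok = false  [terminal]
3. n3.sig = 13  [A.live + 11]
4. n5.acc = false  [terminal]
5. n6.hot = -6  [A.sig * 3 - 45]
6. n6.acc = 24  [A.sig + 11]
7. n7.acc = true  [terminal]
8. n6.pre = "rx"  ["rx"]
9. n2.cnt = "prx"  ["p" ++ C.pre]
10. n2.mk = 4  [A.sig * -2 + 30]
11. n8.acc = false  [terminal]
12. n1.cnt = "qy"  ["qy"]
13. n1.mk = 16  [S₁.mk + 12]
14. n9.fin = "nq"  ["nq"]
15. n10.key = "znq"  ["z" ++ B.fin]
16. n12.tag = -4  [terminal]
17. n11.cnt = "qx"  ["qx"]
18. n11.mk = 11  [e.tag + 15]
19. n13.key = "qxp"  [S.cnt ++ "p"]
20. n14.ok = true  [terminal]
21. n13.off = 13  [13]
22. n10.off = 23  [S.mk + 12]
23. n15.live = 17  [terminal]
24. n9.hot = 22  [D.off - 1]
25. n0.cnt = "qyu"  [S₁.cnt ++ "u"]
26. n0.mk = 15  [B.hot - 7]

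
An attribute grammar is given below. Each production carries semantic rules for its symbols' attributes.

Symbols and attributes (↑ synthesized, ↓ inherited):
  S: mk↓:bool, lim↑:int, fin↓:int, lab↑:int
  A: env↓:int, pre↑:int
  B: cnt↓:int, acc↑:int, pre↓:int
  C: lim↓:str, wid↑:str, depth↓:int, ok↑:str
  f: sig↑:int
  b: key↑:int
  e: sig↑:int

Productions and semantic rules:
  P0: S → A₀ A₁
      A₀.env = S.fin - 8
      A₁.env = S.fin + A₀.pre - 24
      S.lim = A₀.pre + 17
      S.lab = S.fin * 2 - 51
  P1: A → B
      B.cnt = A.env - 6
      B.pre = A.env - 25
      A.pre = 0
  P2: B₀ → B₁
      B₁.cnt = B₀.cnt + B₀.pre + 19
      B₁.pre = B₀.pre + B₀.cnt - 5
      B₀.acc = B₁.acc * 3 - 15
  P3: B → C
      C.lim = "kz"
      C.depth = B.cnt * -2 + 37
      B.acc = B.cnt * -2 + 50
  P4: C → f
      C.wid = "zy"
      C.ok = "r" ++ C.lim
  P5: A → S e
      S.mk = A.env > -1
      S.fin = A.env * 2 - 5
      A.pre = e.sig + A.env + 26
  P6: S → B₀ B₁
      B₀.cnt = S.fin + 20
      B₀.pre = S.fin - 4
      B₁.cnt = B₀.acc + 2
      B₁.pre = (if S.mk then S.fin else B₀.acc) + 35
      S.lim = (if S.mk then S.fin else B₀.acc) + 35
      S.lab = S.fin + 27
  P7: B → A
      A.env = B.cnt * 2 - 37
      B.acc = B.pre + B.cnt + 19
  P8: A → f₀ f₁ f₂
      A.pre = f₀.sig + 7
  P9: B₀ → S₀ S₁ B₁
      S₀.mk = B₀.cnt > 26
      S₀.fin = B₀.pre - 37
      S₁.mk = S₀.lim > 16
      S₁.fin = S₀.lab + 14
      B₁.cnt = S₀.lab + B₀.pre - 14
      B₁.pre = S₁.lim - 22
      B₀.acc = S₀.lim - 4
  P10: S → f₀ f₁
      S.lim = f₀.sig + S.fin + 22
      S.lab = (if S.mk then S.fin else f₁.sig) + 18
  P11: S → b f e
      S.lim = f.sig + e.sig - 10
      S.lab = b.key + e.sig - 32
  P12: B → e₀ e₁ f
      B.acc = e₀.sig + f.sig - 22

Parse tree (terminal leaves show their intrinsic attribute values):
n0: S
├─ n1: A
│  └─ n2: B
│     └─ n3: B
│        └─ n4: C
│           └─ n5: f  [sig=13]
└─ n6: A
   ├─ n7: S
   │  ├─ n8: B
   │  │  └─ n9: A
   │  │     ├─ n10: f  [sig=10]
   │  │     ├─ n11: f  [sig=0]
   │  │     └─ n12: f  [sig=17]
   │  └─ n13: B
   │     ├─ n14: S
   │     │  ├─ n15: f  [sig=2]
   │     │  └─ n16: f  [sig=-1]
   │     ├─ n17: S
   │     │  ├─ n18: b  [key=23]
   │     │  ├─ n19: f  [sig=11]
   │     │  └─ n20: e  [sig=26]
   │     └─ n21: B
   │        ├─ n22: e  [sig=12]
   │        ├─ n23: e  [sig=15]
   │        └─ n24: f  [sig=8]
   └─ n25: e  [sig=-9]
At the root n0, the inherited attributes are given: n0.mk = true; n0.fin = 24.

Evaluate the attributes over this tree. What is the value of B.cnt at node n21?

1. n0.mk = true  [given at root]
2. n0.fin = 24  [given at root]
3. n1.env = 16  [S.fin - 8]
4. n2.cnt = 10  [A.env - 6]
5. n2.pre = -9  [A.env - 25]
6. n3.cnt = 20  [B₀.cnt + B₀.pre + 19]
7. n3.pre = -4  [B₀.pre + B₀.cnt - 5]
8. n4.lim = "kz"  ["kz"]
9. n4.depth = -3  [B.cnt * -2 + 37]
10. n5.sig = 13  [terminal]
11. n4.wid = "zy"  ["zy"]
12. n4.ok = "rkz"  ["r" ++ C.lim]
13. n3.acc = 10  [B.cnt * -2 + 50]
14. n2.acc = 15  [B₁.acc * 3 - 15]
15. n1.pre = 0  [0]
16. n6.env = 0  [S.fin + A₀.pre - 24]
17. n7.mk = true  [A.env > -1]
18. n7.fin = -5  [A.env * 2 - 5]
19. n8.cnt = 15  [S.fin + 20]
20. n8.pre = -9  [S.fin - 4]
21. n9.env = -7  [B.cnt * 2 - 37]
22. n10.sig = 10  [terminal]
23. n11.sig = 0  [terminal]
24. n12.sig = 17  [terminal]
25. n9.pre = 17  [f₀.sig + 7]
26. n8.acc = 25  [B.pre + B.cnt + 19]
27. n13.cnt = 27  [B₀.acc + 2]
28. n13.pre = 30  [(if S.mk then S.fin else B₀.acc) + 35]
29. n14.mk = true  [B₀.cnt > 26]
30. n14.fin = -7  [B₀.pre - 37]
31. n15.sig = 2  [terminal]
32. n16.sig = -1  [terminal]
33. n14.lim = 17  [f₀.sig + S.fin + 22]
34. n14.lab = 11  [(if S.mk then S.fin else f₁.sig) + 18]
35. n17.mk = true  [S₀.lim > 16]
36. n17.fin = 25  [S₀.lab + 14]
37. n18.key = 23  [terminal]
38. n19.sig = 11  [terminal]
39. n20.sig = 26  [terminal]
40. n17.lim = 27  [f.sig + e.sig - 10]
41. n17.lab = 17  [b.key + e.sig - 32]
42. n21.cnt = 27  [S₀.lab + B₀.pre - 14]
43. n21.pre = 5  [S₁.lim - 22]
44. n22.sig = 12  [terminal]
45. n23.sig = 15  [terminal]
46. n24.sig = 8  [terminal]
47. n21.acc = -2  [e₀.sig + f.sig - 22]
48. n13.acc = 13  [S₀.lim - 4]
49. n7.lim = 30  [(if S.mk then S.fin else B₀.acc) + 35]
50. n7.lab = 22  [S.fin + 27]
51. n25.sig = -9  [terminal]
52. n6.pre = 17  [e.sig + A.env + 26]
53. n0.lim = 17  [A₀.pre + 17]
54. n0.lab = -3  [S.fin * 2 - 51]

27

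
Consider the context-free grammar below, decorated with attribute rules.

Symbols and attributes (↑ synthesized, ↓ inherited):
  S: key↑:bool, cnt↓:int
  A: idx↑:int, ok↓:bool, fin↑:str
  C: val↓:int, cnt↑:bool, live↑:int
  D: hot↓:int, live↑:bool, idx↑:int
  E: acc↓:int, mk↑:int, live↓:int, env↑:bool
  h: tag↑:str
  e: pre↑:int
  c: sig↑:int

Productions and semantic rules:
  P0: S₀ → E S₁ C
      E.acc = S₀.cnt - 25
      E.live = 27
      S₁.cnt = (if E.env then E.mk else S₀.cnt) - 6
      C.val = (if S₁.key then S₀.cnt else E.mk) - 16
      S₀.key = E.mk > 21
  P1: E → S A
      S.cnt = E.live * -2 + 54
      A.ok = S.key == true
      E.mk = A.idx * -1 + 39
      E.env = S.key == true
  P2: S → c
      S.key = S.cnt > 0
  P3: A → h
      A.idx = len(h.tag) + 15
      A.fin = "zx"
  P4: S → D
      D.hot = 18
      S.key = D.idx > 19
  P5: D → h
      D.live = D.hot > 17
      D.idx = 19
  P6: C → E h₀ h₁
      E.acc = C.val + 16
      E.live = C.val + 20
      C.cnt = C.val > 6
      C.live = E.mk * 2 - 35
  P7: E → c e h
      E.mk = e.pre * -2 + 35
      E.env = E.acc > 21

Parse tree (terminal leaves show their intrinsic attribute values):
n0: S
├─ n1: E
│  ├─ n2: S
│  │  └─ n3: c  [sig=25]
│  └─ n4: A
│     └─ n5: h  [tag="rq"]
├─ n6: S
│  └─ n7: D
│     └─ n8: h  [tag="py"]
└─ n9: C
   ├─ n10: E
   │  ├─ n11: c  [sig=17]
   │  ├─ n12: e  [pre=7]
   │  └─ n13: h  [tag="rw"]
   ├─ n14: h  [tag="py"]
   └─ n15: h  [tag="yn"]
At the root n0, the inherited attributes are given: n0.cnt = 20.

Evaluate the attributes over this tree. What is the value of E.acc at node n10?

1. n0.cnt = 20  [given at root]
2. n1.acc = -5  [S₀.cnt - 25]
3. n1.live = 27  [27]
4. n2.cnt = 0  [E.live * -2 + 54]
5. n3.sig = 25  [terminal]
6. n2.key = false  [S.cnt > 0]
7. n4.ok = false  [S.key == true]
8. n5.tag = "rq"  [terminal]
9. n4.idx = 17  [len(h.tag) + 15]
10. n4.fin = "zx"  ["zx"]
11. n1.mk = 22  [A.idx * -1 + 39]
12. n1.env = false  [S.key == true]
13. n6.cnt = 14  [(if E.env then E.mk else S₀.cnt) - 6]
14. n7.hot = 18  [18]
15. n8.tag = "py"  [terminal]
16. n7.live = true  [D.hot > 17]
17. n7.idx = 19  [19]
18. n6.key = false  [D.idx > 19]
19. n9.val = 6  [(if S₁.key then S₀.cnt else E.mk) - 16]
20. n10.acc = 22  [C.val + 16]
21. n10.live = 26  [C.val + 20]
22. n11.sig = 17  [terminal]
23. n12.pre = 7  [terminal]
24. n13.tag = "rw"  [terminal]
25. n10.mk = 21  [e.pre * -2 + 35]
26. n10.env = true  [E.acc > 21]
27. n14.tag = "py"  [terminal]
28. n15.tag = "yn"  [terminal]
29. n9.cnt = false  [C.val > 6]
30. n9.live = 7  [E.mk * 2 - 35]
31. n0.key = true  [E.mk > 21]

22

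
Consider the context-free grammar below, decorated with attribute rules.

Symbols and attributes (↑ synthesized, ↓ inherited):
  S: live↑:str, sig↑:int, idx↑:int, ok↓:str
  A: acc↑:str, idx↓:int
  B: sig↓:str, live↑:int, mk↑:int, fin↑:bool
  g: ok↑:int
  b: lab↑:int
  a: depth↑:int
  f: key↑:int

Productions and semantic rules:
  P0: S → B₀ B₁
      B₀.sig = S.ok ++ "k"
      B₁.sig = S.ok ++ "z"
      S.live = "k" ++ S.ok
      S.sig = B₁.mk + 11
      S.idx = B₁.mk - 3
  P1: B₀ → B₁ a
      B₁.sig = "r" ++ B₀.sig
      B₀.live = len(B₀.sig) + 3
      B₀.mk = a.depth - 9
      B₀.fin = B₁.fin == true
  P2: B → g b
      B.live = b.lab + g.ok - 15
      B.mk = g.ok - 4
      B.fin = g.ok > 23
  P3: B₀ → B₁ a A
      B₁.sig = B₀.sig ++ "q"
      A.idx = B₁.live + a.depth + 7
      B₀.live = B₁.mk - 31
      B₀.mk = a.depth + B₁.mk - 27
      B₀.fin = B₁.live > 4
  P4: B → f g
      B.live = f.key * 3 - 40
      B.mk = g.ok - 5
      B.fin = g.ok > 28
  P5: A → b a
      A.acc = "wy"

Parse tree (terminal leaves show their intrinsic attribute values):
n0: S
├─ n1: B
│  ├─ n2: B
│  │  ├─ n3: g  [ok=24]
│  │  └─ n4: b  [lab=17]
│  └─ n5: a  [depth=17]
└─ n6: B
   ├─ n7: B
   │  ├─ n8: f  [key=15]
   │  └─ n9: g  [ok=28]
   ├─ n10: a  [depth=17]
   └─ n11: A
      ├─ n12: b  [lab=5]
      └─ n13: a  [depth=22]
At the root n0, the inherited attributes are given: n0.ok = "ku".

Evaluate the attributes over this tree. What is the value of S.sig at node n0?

1. n0.ok = "ku"  [given at root]
2. n1.sig = "kuk"  [S.ok ++ "k"]
3. n2.sig = "rkuk"  ["r" ++ B₀.sig]
4. n3.ok = 24  [terminal]
5. n4.lab = 17  [terminal]
6. n2.live = 26  [b.lab + g.ok - 15]
7. n2.mk = 20  [g.ok - 4]
8. n2.fin = true  [g.ok > 23]
9. n5.depth = 17  [terminal]
10. n1.live = 6  [len(B₀.sig) + 3]
11. n1.mk = 8  [a.depth - 9]
12. n1.fin = true  [B₁.fin == true]
13. n6.sig = "kuz"  [S.ok ++ "z"]
14. n7.sig = "kuzq"  [B₀.sig ++ "q"]
15. n8.key = 15  [terminal]
16. n9.ok = 28  [terminal]
17. n7.live = 5  [f.key * 3 - 40]
18. n7.mk = 23  [g.ok - 5]
19. n7.fin = false  [g.ok > 28]
20. n10.depth = 17  [terminal]
21. n11.idx = 29  [B₁.live + a.depth + 7]
22. n12.lab = 5  [terminal]
23. n13.depth = 22  [terminal]
24. n11.acc = "wy"  ["wy"]
25. n6.live = -8  [B₁.mk - 31]
26. n6.mk = 13  [a.depth + B₁.mk - 27]
27. n6.fin = true  [B₁.live > 4]
28. n0.live = "kku"  ["k" ++ S.ok]
29. n0.sig = 24  [B₁.mk + 11]
30. n0.idx = 10  [B₁.mk - 3]

24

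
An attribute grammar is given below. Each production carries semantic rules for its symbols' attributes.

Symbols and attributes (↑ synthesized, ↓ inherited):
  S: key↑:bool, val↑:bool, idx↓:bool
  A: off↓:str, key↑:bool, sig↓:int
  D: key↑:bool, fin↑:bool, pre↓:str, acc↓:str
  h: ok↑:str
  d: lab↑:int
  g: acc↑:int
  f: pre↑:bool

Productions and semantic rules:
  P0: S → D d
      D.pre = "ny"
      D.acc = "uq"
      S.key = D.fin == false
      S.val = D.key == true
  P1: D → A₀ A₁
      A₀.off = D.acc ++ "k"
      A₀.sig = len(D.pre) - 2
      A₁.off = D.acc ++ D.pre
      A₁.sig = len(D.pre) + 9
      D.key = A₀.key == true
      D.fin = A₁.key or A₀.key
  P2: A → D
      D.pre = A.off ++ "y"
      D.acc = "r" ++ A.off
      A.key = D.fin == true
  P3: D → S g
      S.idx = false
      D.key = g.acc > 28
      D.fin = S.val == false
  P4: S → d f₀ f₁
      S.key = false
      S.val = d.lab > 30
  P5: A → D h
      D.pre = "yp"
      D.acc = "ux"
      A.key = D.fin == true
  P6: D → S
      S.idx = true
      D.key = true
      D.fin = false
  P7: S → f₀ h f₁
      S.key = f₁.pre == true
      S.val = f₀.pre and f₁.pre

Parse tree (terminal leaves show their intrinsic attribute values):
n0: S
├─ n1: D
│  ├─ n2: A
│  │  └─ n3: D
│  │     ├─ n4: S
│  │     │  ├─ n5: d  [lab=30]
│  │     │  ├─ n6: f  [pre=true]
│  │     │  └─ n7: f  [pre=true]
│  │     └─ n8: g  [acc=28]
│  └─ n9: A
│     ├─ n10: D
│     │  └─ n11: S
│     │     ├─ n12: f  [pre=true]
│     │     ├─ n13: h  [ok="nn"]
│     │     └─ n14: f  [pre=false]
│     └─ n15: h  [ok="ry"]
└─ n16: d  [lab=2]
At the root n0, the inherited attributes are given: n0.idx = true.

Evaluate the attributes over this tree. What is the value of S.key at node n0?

false

1. n0.idx = true  [given at root]
2. n1.pre = "ny"  ["ny"]
3. n1.acc = "uq"  ["uq"]
4. n2.off = "uqk"  [D.acc ++ "k"]
5. n2.sig = 0  [len(D.pre) - 2]
6. n3.pre = "uqky"  [A.off ++ "y"]
7. n3.acc = "ruqk"  ["r" ++ A.off]
8. n4.idx = false  [false]
9. n5.lab = 30  [terminal]
10. n6.pre = true  [terminal]
11. n7.pre = true  [terminal]
12. n4.key = false  [false]
13. n4.val = false  [d.lab > 30]
14. n8.acc = 28  [terminal]
15. n3.key = false  [g.acc > 28]
16. n3.fin = true  [S.val == false]
17. n2.key = true  [D.fin == true]
18. n9.off = "uqny"  [D.acc ++ D.pre]
19. n9.sig = 11  [len(D.pre) + 9]
20. n10.pre = "yp"  ["yp"]
21. n10.acc = "ux"  ["ux"]
22. n11.idx = true  [true]
23. n12.pre = true  [terminal]
24. n13.ok = "nn"  [terminal]
25. n14.pre = false  [terminal]
26. n11.key = false  [f₁.pre == true]
27. n11.val = false  [f₀.pre and f₁.pre]
28. n10.key = true  [true]
29. n10.fin = false  [false]
30. n15.ok = "ry"  [terminal]
31. n9.key = false  [D.fin == true]
32. n1.key = true  [A₀.key == true]
33. n1.fin = true  [A₁.key or A₀.key]
34. n16.lab = 2  [terminal]
35. n0.key = false  [D.fin == false]
36. n0.val = true  [D.key == true]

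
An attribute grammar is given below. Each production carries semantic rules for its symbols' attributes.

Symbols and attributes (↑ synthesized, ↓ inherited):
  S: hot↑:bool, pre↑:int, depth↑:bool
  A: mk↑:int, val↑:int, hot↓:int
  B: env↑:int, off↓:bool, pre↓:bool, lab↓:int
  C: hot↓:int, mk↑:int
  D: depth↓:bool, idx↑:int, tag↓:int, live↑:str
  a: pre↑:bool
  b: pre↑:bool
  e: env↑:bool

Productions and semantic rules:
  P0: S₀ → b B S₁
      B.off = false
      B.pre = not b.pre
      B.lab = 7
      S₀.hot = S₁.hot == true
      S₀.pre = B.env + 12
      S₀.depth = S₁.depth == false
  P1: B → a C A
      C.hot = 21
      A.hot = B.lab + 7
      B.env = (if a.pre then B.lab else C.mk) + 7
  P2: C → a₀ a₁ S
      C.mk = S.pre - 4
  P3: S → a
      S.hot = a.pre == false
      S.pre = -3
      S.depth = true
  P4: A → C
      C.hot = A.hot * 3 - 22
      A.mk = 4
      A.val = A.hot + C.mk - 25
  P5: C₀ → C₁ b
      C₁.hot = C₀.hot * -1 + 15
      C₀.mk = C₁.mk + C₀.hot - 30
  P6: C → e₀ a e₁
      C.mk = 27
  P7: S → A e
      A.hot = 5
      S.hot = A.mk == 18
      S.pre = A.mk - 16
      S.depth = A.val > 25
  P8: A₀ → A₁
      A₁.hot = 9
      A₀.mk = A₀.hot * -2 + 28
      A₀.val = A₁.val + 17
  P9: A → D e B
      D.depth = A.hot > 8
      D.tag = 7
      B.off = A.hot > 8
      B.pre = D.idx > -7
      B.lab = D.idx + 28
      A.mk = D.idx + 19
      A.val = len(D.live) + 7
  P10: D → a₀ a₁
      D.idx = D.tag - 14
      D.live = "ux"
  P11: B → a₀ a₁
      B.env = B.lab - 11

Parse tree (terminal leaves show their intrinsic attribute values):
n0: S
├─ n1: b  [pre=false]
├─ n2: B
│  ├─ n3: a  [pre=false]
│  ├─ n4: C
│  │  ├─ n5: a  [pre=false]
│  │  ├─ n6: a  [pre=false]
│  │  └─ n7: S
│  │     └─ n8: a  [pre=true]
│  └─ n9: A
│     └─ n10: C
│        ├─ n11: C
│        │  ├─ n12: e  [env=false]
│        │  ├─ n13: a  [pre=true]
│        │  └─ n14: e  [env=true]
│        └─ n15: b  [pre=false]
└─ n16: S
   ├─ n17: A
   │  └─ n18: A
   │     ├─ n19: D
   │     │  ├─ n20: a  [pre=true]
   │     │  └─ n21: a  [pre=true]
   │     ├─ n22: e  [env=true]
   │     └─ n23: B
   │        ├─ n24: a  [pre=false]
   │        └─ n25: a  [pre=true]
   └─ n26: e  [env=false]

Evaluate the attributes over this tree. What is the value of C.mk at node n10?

17

1. n1.pre = false  [terminal]
2. n2.off = false  [false]
3. n2.pre = true  [not b.pre]
4. n2.lab = 7  [7]
5. n3.pre = false  [terminal]
6. n4.hot = 21  [21]
7. n5.pre = false  [terminal]
8. n6.pre = false  [terminal]
9. n8.pre = true  [terminal]
10. n7.hot = false  [a.pre == false]
11. n7.pre = -3  [-3]
12. n7.depth = true  [true]
13. n4.mk = -7  [S.pre - 4]
14. n9.hot = 14  [B.lab + 7]
15. n10.hot = 20  [A.hot * 3 - 22]
16. n11.hot = -5  [C₀.hot * -1 + 15]
17. n12.env = false  [terminal]
18. n13.pre = true  [terminal]
19. n14.env = true  [terminal]
20. n11.mk = 27  [27]
21. n15.pre = false  [terminal]
22. n10.mk = 17  [C₁.mk + C₀.hot - 30]
23. n9.mk = 4  [4]
24. n9.val = 6  [A.hot + C.mk - 25]
25. n2.env = 0  [(if a.pre then B.lab else C.mk) + 7]
26. n17.hot = 5  [5]
27. n18.hot = 9  [9]
28. n19.depth = true  [A.hot > 8]
29. n19.tag = 7  [7]
30. n20.pre = true  [terminal]
31. n21.pre = true  [terminal]
32. n19.idx = -7  [D.tag - 14]
33. n19.live = "ux"  ["ux"]
34. n22.env = true  [terminal]
35. n23.off = true  [A.hot > 8]
36. n23.pre = false  [D.idx > -7]
37. n23.lab = 21  [D.idx + 28]
38. n24.pre = false  [terminal]
39. n25.pre = true  [terminal]
40. n23.env = 10  [B.lab - 11]
41. n18.mk = 12  [D.idx + 19]
42. n18.val = 9  [len(D.live) + 7]
43. n17.mk = 18  [A₀.hot * -2 + 28]
44. n17.val = 26  [A₁.val + 17]
45. n26.env = false  [terminal]
46. n16.hot = true  [A.mk == 18]
47. n16.pre = 2  [A.mk - 16]
48. n16.depth = true  [A.val > 25]
49. n0.hot = true  [S₁.hot == true]
50. n0.pre = 12  [B.env + 12]
51. n0.depth = false  [S₁.depth == false]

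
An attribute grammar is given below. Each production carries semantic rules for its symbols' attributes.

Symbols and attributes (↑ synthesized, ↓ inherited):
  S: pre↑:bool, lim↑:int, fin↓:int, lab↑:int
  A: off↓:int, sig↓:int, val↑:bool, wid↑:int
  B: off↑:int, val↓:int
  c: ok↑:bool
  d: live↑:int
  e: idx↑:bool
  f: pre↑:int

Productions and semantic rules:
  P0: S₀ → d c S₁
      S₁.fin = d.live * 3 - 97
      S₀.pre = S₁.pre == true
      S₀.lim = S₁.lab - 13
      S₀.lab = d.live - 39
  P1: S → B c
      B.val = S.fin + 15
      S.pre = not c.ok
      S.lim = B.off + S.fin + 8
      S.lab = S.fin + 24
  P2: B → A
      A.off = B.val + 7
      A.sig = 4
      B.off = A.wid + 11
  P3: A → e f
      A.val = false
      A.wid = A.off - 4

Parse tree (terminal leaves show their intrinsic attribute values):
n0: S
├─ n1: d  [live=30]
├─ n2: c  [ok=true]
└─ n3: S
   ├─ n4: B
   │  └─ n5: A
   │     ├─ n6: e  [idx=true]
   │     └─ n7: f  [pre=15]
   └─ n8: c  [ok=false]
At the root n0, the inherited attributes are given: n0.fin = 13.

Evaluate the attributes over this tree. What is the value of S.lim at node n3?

1. n0.fin = 13  [given at root]
2. n1.live = 30  [terminal]
3. n2.ok = true  [terminal]
4. n3.fin = -7  [d.live * 3 - 97]
5. n4.val = 8  [S.fin + 15]
6. n5.off = 15  [B.val + 7]
7. n5.sig = 4  [4]
8. n6.idx = true  [terminal]
9. n7.pre = 15  [terminal]
10. n5.val = false  [false]
11. n5.wid = 11  [A.off - 4]
12. n4.off = 22  [A.wid + 11]
13. n8.ok = false  [terminal]
14. n3.pre = true  [not c.ok]
15. n3.lim = 23  [B.off + S.fin + 8]
16. n3.lab = 17  [S.fin + 24]
17. n0.pre = true  [S₁.pre == true]
18. n0.lim = 4  [S₁.lab - 13]
19. n0.lab = -9  [d.live - 39]

23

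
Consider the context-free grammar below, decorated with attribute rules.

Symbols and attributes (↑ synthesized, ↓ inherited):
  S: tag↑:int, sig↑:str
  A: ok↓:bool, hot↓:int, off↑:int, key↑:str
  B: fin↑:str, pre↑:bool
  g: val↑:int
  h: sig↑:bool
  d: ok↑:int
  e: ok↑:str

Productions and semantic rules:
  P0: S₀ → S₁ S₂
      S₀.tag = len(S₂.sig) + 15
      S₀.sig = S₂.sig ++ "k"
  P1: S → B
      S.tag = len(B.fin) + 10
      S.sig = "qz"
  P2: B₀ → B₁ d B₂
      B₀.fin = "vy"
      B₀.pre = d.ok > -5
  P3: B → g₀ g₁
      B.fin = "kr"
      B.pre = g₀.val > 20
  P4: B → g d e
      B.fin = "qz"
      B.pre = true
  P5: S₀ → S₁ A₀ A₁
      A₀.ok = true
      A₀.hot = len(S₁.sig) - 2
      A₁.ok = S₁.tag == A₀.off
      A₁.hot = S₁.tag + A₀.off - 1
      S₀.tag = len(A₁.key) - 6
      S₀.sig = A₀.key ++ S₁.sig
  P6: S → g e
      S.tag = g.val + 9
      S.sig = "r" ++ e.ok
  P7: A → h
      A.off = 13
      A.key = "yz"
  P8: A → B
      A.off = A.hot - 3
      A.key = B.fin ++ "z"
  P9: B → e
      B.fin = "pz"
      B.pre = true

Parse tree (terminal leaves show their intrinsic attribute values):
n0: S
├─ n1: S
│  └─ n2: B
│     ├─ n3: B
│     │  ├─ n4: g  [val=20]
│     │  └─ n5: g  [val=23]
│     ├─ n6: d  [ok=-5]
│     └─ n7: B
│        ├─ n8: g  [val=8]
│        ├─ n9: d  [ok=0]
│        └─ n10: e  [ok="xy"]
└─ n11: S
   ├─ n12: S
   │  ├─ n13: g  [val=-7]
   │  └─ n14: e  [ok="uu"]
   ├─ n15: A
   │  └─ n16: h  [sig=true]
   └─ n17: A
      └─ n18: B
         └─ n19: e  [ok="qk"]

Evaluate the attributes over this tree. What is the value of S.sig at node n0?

"yzruuk"

1. n4.val = 20  [terminal]
2. n5.val = 23  [terminal]
3. n3.fin = "kr"  ["kr"]
4. n3.pre = false  [g₀.val > 20]
5. n6.ok = -5  [terminal]
6. n8.val = 8  [terminal]
7. n9.ok = 0  [terminal]
8. n10.ok = "xy"  [terminal]
9. n7.fin = "qz"  ["qz"]
10. n7.pre = true  [true]
11. n2.fin = "vy"  ["vy"]
12. n2.pre = false  [d.ok > -5]
13. n1.tag = 12  [len(B.fin) + 10]
14. n1.sig = "qz"  ["qz"]
15. n13.val = -7  [terminal]
16. n14.ok = "uu"  [terminal]
17. n12.tag = 2  [g.val + 9]
18. n12.sig = "ruu"  ["r" ++ e.ok]
19. n15.ok = true  [true]
20. n15.hot = 1  [len(S₁.sig) - 2]
21. n16.sig = true  [terminal]
22. n15.off = 13  [13]
23. n15.key = "yz"  ["yz"]
24. n17.ok = false  [S₁.tag == A₀.off]
25. n17.hot = 14  [S₁.tag + A₀.off - 1]
26. n19.ok = "qk"  [terminal]
27. n18.fin = "pz"  ["pz"]
28. n18.pre = true  [true]
29. n17.off = 11  [A.hot - 3]
30. n17.key = "pzz"  [B.fin ++ "z"]
31. n11.tag = -3  [len(A₁.key) - 6]
32. n11.sig = "yzruu"  [A₀.key ++ S₁.sig]
33. n0.tag = 20  [len(S₂.sig) + 15]
34. n0.sig = "yzruuk"  [S₂.sig ++ "k"]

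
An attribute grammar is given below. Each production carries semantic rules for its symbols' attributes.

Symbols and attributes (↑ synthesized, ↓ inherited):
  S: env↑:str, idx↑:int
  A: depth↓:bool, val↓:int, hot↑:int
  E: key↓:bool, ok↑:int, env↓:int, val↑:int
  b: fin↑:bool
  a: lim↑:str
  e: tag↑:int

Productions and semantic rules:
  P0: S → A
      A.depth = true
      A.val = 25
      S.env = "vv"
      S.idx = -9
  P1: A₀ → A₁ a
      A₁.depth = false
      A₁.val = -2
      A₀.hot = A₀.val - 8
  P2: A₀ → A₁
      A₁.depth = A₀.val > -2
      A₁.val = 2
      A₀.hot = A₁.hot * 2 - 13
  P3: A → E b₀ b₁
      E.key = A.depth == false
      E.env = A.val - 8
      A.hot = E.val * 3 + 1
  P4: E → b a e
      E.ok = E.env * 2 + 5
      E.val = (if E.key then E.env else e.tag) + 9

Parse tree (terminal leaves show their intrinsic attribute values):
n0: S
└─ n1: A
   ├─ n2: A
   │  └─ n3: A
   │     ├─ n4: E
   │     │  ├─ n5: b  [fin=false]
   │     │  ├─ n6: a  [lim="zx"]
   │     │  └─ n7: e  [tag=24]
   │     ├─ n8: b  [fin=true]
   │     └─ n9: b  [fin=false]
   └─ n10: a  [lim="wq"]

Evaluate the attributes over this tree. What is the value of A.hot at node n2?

1. n1.depth = true  [true]
2. n1.val = 25  [25]
3. n2.depth = false  [false]
4. n2.val = -2  [-2]
5. n3.depth = false  [A₀.val > -2]
6. n3.val = 2  [2]
7. n4.key = true  [A.depth == false]
8. n4.env = -6  [A.val - 8]
9. n5.fin = false  [terminal]
10. n6.lim = "zx"  [terminal]
11. n7.tag = 24  [terminal]
12. n4.ok = -7  [E.env * 2 + 5]
13. n4.val = 3  [(if E.key then E.env else e.tag) + 9]
14. n8.fin = true  [terminal]
15. n9.fin = false  [terminal]
16. n3.hot = 10  [E.val * 3 + 1]
17. n2.hot = 7  [A₁.hot * 2 - 13]
18. n10.lim = "wq"  [terminal]
19. n1.hot = 17  [A₀.val - 8]
20. n0.env = "vv"  ["vv"]
21. n0.idx = -9  [-9]

7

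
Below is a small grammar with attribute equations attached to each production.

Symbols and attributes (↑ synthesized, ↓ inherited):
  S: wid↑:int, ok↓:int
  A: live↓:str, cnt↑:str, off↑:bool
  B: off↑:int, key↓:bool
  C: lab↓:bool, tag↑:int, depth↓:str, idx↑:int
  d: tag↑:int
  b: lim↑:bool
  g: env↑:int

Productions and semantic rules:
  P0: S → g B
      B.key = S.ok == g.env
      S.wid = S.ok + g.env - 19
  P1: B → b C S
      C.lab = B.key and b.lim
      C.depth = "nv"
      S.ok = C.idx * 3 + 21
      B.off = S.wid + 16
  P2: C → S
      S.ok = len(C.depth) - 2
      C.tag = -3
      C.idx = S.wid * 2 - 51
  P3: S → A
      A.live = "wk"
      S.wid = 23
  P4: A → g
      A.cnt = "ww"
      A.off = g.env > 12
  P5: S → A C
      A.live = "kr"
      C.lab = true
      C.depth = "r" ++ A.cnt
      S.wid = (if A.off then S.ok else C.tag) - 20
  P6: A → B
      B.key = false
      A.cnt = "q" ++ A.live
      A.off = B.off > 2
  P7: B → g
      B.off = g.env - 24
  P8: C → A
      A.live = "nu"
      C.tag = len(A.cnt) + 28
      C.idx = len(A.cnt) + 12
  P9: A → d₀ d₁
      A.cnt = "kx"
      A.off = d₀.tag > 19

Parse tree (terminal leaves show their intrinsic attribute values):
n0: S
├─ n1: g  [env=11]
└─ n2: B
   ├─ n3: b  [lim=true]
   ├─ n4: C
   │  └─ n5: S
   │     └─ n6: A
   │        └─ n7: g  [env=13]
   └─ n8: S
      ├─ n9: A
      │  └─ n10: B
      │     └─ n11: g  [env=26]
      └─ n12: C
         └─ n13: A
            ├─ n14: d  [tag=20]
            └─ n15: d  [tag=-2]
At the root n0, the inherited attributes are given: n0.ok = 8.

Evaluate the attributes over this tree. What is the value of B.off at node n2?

1. n0.ok = 8  [given at root]
2. n1.env = 11  [terminal]
3. n2.key = false  [S.ok == g.env]
4. n3.lim = true  [terminal]
5. n4.lab = false  [B.key and b.lim]
6. n4.depth = "nv"  ["nv"]
7. n5.ok = 0  [len(C.depth) - 2]
8. n6.live = "wk"  ["wk"]
9. n7.env = 13  [terminal]
10. n6.cnt = "ww"  ["ww"]
11. n6.off = true  [g.env > 12]
12. n5.wid = 23  [23]
13. n4.tag = -3  [-3]
14. n4.idx = -5  [S.wid * 2 - 51]
15. n8.ok = 6  [C.idx * 3 + 21]
16. n9.live = "kr"  ["kr"]
17. n10.key = false  [false]
18. n11.env = 26  [terminal]
19. n10.off = 2  [g.env - 24]
20. n9.cnt = "qkr"  ["q" ++ A.live]
21. n9.off = false  [B.off > 2]
22. n12.lab = true  [true]
23. n12.depth = "rqkr"  ["r" ++ A.cnt]
24. n13.live = "nu"  ["nu"]
25. n14.tag = 20  [terminal]
26. n15.tag = -2  [terminal]
27. n13.cnt = "kx"  ["kx"]
28. n13.off = true  [d₀.tag > 19]
29. n12.tag = 30  [len(A.cnt) + 28]
30. n12.idx = 14  [len(A.cnt) + 12]
31. n8.wid = 10  [(if A.off then S.ok else C.tag) - 20]
32. n2.off = 26  [S.wid + 16]
33. n0.wid = 0  [S.ok + g.env - 19]

26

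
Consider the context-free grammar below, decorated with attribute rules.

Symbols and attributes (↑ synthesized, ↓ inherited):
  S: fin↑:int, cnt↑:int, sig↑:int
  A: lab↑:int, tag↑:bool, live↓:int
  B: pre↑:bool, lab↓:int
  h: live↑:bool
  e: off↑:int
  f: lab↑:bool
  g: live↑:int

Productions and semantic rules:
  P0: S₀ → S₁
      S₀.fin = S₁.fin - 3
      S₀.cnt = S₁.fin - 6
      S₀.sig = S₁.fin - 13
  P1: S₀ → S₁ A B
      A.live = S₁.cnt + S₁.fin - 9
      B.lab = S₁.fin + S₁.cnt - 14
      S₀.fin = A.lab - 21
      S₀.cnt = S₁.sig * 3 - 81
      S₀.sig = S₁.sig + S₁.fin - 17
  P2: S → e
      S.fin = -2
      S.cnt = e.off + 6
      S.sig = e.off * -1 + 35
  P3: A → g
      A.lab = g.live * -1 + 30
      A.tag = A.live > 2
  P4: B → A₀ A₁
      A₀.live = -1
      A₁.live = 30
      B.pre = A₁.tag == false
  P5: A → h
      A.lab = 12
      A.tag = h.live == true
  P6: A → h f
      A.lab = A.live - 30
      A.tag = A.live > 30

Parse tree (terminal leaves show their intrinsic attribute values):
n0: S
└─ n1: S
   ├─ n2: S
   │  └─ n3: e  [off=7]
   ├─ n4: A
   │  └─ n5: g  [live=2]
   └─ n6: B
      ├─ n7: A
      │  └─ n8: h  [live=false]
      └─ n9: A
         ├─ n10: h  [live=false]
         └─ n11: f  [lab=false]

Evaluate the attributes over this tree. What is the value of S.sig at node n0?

1. n3.off = 7  [terminal]
2. n2.fin = -2  [-2]
3. n2.cnt = 13  [e.off + 6]
4. n2.sig = 28  [e.off * -1 + 35]
5. n4.live = 2  [S₁.cnt + S₁.fin - 9]
6. n5.live = 2  [terminal]
7. n4.lab = 28  [g.live * -1 + 30]
8. n4.tag = false  [A.live > 2]
9. n6.lab = -3  [S₁.fin + S₁.cnt - 14]
10. n7.live = -1  [-1]
11. n8.live = false  [terminal]
12. n7.lab = 12  [12]
13. n7.tag = false  [h.live == true]
14. n9.live = 30  [30]
15. n10.live = false  [terminal]
16. n11.lab = false  [terminal]
17. n9.lab = 0  [A.live - 30]
18. n9.tag = false  [A.live > 30]
19. n6.pre = true  [A₁.tag == false]
20. n1.fin = 7  [A.lab - 21]
21. n1.cnt = 3  [S₁.sig * 3 - 81]
22. n1.sig = 9  [S₁.sig + S₁.fin - 17]
23. n0.fin = 4  [S₁.fin - 3]
24. n0.cnt = 1  [S₁.fin - 6]
25. n0.sig = -6  [S₁.fin - 13]

-6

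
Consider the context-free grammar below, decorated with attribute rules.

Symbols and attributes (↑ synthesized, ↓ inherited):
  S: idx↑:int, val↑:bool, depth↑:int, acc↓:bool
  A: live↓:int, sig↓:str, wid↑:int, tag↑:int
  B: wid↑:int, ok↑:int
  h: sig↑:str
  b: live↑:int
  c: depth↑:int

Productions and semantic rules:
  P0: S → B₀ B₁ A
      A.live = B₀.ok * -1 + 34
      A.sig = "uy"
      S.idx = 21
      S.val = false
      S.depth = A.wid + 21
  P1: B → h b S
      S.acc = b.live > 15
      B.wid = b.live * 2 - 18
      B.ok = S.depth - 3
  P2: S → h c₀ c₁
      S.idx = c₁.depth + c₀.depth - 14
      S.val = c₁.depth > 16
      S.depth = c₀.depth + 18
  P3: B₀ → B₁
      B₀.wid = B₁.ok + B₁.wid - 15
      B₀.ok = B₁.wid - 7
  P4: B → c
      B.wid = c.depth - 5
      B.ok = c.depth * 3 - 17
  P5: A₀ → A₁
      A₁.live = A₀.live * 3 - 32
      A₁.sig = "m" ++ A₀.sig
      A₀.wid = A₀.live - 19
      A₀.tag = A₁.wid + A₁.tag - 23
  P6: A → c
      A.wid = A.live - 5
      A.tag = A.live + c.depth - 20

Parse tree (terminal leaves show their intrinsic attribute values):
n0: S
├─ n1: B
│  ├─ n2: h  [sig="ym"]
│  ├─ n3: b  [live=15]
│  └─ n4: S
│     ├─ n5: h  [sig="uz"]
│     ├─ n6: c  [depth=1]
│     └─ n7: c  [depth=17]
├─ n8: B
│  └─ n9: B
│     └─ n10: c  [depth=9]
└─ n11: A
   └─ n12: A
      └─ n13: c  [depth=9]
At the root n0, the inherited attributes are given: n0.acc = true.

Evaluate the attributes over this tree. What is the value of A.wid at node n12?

17

1. n0.acc = true  [given at root]
2. n2.sig = "ym"  [terminal]
3. n3.live = 15  [terminal]
4. n4.acc = false  [b.live > 15]
5. n5.sig = "uz"  [terminal]
6. n6.depth = 1  [terminal]
7. n7.depth = 17  [terminal]
8. n4.idx = 4  [c₁.depth + c₀.depth - 14]
9. n4.val = true  [c₁.depth > 16]
10. n4.depth = 19  [c₀.depth + 18]
11. n1.wid = 12  [b.live * 2 - 18]
12. n1.ok = 16  [S.depth - 3]
13. n10.depth = 9  [terminal]
14. n9.wid = 4  [c.depth - 5]
15. n9.ok = 10  [c.depth * 3 - 17]
16. n8.wid = -1  [B₁.ok + B₁.wid - 15]
17. n8.ok = -3  [B₁.wid - 7]
18. n11.live = 18  [B₀.ok * -1 + 34]
19. n11.sig = "uy"  ["uy"]
20. n12.live = 22  [A₀.live * 3 - 32]
21. n12.sig = "muy"  ["m" ++ A₀.sig]
22. n13.depth = 9  [terminal]
23. n12.wid = 17  [A.live - 5]
24. n12.tag = 11  [A.live + c.depth - 20]
25. n11.wid = -1  [A₀.live - 19]
26. n11.tag = 5  [A₁.wid + A₁.tag - 23]
27. n0.idx = 21  [21]
28. n0.val = false  [false]
29. n0.depth = 20  [A.wid + 21]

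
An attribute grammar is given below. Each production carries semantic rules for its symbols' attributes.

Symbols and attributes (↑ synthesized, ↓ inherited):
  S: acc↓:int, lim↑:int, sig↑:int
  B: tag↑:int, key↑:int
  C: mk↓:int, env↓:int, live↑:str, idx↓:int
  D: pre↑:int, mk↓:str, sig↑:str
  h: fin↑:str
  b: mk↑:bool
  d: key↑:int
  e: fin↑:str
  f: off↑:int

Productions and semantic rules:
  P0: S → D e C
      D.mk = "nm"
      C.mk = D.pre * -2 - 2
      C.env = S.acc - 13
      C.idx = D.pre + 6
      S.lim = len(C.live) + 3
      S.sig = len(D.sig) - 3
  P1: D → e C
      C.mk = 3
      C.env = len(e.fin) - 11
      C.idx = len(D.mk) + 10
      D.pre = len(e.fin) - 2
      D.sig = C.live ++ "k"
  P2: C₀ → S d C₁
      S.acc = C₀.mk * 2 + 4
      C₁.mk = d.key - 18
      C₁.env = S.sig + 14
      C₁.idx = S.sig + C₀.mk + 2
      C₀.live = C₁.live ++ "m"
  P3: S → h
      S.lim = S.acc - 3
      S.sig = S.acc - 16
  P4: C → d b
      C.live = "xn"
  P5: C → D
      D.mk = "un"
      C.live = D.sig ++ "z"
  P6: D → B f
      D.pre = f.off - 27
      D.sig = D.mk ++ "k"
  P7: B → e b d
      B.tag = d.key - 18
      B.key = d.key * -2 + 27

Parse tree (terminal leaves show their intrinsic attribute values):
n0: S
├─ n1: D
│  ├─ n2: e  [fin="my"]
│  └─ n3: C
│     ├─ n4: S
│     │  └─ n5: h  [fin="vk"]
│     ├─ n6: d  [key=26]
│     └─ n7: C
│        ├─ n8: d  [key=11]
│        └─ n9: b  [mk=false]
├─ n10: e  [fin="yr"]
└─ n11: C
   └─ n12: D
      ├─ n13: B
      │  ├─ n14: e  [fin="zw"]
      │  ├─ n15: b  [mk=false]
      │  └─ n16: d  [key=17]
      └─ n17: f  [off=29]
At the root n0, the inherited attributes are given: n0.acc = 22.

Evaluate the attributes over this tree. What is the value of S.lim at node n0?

1. n0.acc = 22  [given at root]
2. n1.mk = "nm"  ["nm"]
3. n2.fin = "my"  [terminal]
4. n3.mk = 3  [3]
5. n3.env = -9  [len(e.fin) - 11]
6. n3.idx = 12  [len(D.mk) + 10]
7. n4.acc = 10  [C₀.mk * 2 + 4]
8. n5.fin = "vk"  [terminal]
9. n4.lim = 7  [S.acc - 3]
10. n4.sig = -6  [S.acc - 16]
11. n6.key = 26  [terminal]
12. n7.mk = 8  [d.key - 18]
13. n7.env = 8  [S.sig + 14]
14. n7.idx = -1  [S.sig + C₀.mk + 2]
15. n8.key = 11  [terminal]
16. n9.mk = false  [terminal]
17. n7.live = "xn"  ["xn"]
18. n3.live = "xnm"  [C₁.live ++ "m"]
19. n1.pre = 0  [len(e.fin) - 2]
20. n1.sig = "xnmk"  [C.live ++ "k"]
21. n10.fin = "yr"  [terminal]
22. n11.mk = -2  [D.pre * -2 - 2]
23. n11.env = 9  [S.acc - 13]
24. n11.idx = 6  [D.pre + 6]
25. n12.mk = "un"  ["un"]
26. n14.fin = "zw"  [terminal]
27. n15.mk = false  [terminal]
28. n16.key = 17  [terminal]
29. n13.tag = -1  [d.key - 18]
30. n13.key = -7  [d.key * -2 + 27]
31. n17.off = 29  [terminal]
32. n12.pre = 2  [f.off - 27]
33. n12.sig = "unk"  [D.mk ++ "k"]
34. n11.live = "unkz"  [D.sig ++ "z"]
35. n0.lim = 7  [len(C.live) + 3]
36. n0.sig = 1  [len(D.sig) - 3]

7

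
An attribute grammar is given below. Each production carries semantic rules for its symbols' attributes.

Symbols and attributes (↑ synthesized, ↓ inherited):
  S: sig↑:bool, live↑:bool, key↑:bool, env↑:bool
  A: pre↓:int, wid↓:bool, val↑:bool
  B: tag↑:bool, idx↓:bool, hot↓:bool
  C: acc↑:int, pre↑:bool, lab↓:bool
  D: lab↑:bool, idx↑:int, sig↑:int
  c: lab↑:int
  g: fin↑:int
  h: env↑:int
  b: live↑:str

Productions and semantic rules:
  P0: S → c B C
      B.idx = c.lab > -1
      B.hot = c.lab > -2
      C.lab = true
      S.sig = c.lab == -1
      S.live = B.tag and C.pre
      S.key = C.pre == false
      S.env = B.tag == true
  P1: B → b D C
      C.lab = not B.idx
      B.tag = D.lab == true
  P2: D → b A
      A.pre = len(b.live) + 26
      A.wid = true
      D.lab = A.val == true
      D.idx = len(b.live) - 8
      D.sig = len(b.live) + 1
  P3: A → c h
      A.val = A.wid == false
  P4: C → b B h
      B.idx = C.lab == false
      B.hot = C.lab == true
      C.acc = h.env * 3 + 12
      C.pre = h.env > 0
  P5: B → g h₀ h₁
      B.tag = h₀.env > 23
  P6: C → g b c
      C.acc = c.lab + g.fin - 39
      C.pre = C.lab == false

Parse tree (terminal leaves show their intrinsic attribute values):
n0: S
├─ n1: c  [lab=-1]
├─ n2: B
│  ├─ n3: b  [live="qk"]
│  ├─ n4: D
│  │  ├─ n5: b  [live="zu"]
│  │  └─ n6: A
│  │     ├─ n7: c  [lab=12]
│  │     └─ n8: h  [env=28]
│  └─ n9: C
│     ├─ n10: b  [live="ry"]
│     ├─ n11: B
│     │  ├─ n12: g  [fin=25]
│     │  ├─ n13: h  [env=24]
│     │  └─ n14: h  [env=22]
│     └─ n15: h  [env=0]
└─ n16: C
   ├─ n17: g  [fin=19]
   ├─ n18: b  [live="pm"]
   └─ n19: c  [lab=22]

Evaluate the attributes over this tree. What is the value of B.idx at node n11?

1. n1.lab = -1  [terminal]
2. n2.idx = false  [c.lab > -1]
3. n2.hot = true  [c.lab > -2]
4. n3.live = "qk"  [terminal]
5. n5.live = "zu"  [terminal]
6. n6.pre = 28  [len(b.live) + 26]
7. n6.wid = true  [true]
8. n7.lab = 12  [terminal]
9. n8.env = 28  [terminal]
10. n6.val = false  [A.wid == false]
11. n4.lab = false  [A.val == true]
12. n4.idx = -6  [len(b.live) - 8]
13. n4.sig = 3  [len(b.live) + 1]
14. n9.lab = true  [not B.idx]
15. n10.live = "ry"  [terminal]
16. n11.idx = false  [C.lab == false]
17. n11.hot = true  [C.lab == true]
18. n12.fin = 25  [terminal]
19. n13.env = 24  [terminal]
20. n14.env = 22  [terminal]
21. n11.tag = true  [h₀.env > 23]
22. n15.env = 0  [terminal]
23. n9.acc = 12  [h.env * 3 + 12]
24. n9.pre = false  [h.env > 0]
25. n2.tag = false  [D.lab == true]
26. n16.lab = true  [true]
27. n17.fin = 19  [terminal]
28. n18.live = "pm"  [terminal]
29. n19.lab = 22  [terminal]
30. n16.acc = 2  [c.lab + g.fin - 39]
31. n16.pre = false  [C.lab == false]
32. n0.sig = true  [c.lab == -1]
33. n0.live = false  [B.tag and C.pre]
34. n0.key = true  [C.pre == false]
35. n0.env = false  [B.tag == true]

false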